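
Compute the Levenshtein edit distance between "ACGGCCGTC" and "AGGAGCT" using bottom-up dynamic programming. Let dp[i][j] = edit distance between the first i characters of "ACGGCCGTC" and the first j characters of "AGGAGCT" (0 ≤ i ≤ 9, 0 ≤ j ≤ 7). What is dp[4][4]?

   ''  A  G  G  A  G  C  T
''  0  1  2  3  4  5  6  7
 A  1  0  1  2  3  4  5  6
 C  2  1  1  2  3  4  4  5
 G  3  2  1  1  2  3  4  5
 G  4  3  2  1  2  2  3  4
 C  5  4  3  2  2  3  2  3
 C  6  5  4  3  3  3  3  3
 G  7  6  5  4  4  3  4  4
 T  8  7  6  5  5  4  4  4
 C  9  8  7  6  6  5  4  5

2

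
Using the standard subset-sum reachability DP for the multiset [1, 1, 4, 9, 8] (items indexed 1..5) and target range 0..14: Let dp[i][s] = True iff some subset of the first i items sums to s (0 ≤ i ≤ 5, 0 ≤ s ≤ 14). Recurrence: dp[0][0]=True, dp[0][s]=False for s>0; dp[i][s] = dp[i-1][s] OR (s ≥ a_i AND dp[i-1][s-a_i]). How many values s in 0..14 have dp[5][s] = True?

13

i\s   0   1   2   3   4   5   6   7   8   9  10  11  12  13  14
  0   T   F   F   F   F   F   F   F   F   F   F   F   F   F   F
  1   T   T   F   F   F   F   F   F   F   F   F   F   F   F   F
  2   T   T   T   F   F   F   F   F   F   F   F   F   F   F   F
  3   T   T   T   F   T   T   T   F   F   F   F   F   F   F   F
  4   T   T   T   F   T   T   T   F   F   T   T   T   F   T   T
  5   T   T   T   F   T   T   T   F   T   T   T   T   T   T   T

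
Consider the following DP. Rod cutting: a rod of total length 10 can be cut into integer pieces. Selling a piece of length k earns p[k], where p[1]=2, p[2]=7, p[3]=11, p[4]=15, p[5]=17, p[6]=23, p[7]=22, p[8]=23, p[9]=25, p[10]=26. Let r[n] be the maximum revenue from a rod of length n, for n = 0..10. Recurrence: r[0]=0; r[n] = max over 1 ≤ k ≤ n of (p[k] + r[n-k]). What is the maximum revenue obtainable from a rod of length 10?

38

   n    0    1    2    3    4    5    6    7    8    9   10
r[n]    0    2    7   11   15   18   23   26   30   34   38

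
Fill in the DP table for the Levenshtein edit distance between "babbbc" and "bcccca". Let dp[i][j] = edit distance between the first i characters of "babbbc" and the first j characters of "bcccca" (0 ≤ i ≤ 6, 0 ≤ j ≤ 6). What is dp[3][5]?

4

   ''  b  c  c  c  c  a
''  0  1  2  3  4  5  6
 b  1  0  1  2  3  4  5
 a  2  1  1  2  3  4  4
 b  3  2  2  2  3  4  5
 b  4  3  3  3  3  4  5
 b  5  4  4  4  4  4  5
 c  6  5  4  4  4  4  5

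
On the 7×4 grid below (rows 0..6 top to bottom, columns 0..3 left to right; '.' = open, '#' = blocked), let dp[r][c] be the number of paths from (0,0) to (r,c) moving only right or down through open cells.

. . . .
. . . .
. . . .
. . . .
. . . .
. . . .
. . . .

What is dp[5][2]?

21

r\c   0   1   2   3
  0   1   1   1   1
  1   1   2   3   4
  2   1   3   6  10
  3   1   4  10  20
  4   1   5  15  35
  5   1   6  21  56
  6   1   7  28  84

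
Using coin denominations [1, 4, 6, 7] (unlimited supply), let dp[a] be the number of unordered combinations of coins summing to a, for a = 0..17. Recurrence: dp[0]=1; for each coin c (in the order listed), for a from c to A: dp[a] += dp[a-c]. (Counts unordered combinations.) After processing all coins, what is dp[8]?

after  coin     0     1     2     3     4     5     6     7     8     9    10    11    12    13    14    15    16    17
          1     1     1     1     1     1     1     1     1     1     1     1     1     1     1     1     1     1     1
          4     1     1     1     1     2     2     2     2     3     3     3     3     4     4     4     4     5     5
          6     1     1     1     1     2     2     3     3     4     4     5     5     7     7     8     8    10    10
          7     1     1     1     1     2     2     3     4     5     5     6     7     9    10    12    13    15    16

5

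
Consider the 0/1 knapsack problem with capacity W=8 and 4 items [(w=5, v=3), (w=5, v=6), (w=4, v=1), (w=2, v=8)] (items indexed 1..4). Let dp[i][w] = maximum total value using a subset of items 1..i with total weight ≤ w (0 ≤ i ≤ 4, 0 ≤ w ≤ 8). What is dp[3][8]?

i\w   0   1   2   3   4   5   6   7   8
  0   0   0   0   0   0   0   0   0   0
  1   0   0   0   0   0   3   3   3   3
  2   0   0   0   0   0   6   6   6   6
  3   0   0   0   0   1   6   6   6   6
  4   0   0   8   8   8   8   9  14  14

6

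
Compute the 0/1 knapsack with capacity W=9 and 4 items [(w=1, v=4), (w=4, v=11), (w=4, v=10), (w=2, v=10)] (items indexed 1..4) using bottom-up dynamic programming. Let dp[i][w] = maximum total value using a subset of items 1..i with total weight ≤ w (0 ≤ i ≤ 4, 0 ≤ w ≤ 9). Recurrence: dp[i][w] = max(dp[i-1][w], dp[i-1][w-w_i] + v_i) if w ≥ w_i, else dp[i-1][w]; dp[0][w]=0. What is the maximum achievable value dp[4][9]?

25

i\w   0   1   2   3   4   5   6   7   8   9
  0   0   0   0   0   0   0   0   0   0   0
  1   0   4   4   4   4   4   4   4   4   4
  2   0   4   4   4  11  15  15  15  15  15
  3   0   4   4   4  11  15  15  15  21  25
  4   0   4  10  14  14  15  21  25  25  25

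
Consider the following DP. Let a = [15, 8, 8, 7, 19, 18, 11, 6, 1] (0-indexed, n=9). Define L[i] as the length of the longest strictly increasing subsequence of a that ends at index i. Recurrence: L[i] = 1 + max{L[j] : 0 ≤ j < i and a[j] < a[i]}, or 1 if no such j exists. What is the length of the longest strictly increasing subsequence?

2

   i    0    1    2    3    4    5    6    7    8
a[i]   15    8    8    7   19   18   11    6    1
L[i]    1    1    1    1    2    2    2    1    1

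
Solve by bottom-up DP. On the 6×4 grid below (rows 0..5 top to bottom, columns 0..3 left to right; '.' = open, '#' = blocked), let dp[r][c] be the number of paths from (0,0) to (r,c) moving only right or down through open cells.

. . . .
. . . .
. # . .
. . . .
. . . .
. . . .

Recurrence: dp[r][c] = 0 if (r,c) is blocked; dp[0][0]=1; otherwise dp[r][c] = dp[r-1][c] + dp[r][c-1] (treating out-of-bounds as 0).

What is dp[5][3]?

r\c   0   1   2   3
  0   1   1   1   1
  1   1   2   3   4
  2   1   0   3   7
  3   1   1   4  11
  4   1   2   6  17
  5   1   3   9  26

26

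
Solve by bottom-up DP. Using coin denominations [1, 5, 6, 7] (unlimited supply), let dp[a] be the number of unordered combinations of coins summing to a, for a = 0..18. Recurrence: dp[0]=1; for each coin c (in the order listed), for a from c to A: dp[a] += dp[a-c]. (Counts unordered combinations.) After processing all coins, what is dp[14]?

after  coin     0     1     2     3     4     5     6     7     8     9    10    11    12    13    14    15    16    17    18
          1     1     1     1     1     1     1     1     1     1     1     1     1     1     1     1     1     1     1     1
          5     1     1     1     1     1     2     2     2     2     2     3     3     3     3     3     4     4     4     4
          6     1     1     1     1     1     2     3     3     3     3     4     5     6     6     6     7     8     9    10
          7     1     1     1     1     1     2     3     4     4     4     5     6     8     9    10    11    12    14    16

10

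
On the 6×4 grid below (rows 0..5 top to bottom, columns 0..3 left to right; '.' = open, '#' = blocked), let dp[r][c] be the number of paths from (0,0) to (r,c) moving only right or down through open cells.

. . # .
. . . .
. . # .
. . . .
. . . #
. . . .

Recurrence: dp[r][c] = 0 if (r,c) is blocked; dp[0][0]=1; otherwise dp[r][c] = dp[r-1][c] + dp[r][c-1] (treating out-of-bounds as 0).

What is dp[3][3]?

6

r\c   0   1   2   3
  0   1   1   0   0
  1   1   2   2   2
  2   1   3   0   2
  3   1   4   4   6
  4   1   5   9   0
  5   1   6  15  15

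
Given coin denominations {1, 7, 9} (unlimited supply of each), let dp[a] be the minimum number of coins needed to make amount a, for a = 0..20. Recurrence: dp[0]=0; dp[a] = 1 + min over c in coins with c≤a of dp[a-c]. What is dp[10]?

2

 a  0  1  2  3  4  5  6  7  8  9 10 11 12 13 14 15 16 17 18 19 20
dp  0  1  2  3  4  5  6  1  2  1  2  3  4  5  2  3  2  3  2  3  4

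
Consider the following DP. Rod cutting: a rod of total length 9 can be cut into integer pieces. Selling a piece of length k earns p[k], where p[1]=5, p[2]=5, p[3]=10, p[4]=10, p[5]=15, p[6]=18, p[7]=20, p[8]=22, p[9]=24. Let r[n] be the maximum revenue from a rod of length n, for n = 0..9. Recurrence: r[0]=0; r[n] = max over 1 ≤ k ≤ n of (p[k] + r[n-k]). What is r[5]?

25

   n    0    1    2    3    4    5    6    7    8    9
r[n]    0    5   10   15   20   25   30   35   40   45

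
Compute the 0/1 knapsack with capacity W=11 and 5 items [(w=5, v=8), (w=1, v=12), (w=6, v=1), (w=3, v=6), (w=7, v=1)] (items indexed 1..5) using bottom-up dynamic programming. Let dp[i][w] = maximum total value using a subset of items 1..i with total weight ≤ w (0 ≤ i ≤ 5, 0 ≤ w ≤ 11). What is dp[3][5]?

12

i\w   0   1   2   3   4   5   6   7   8   9  10  11
  0   0   0   0   0   0   0   0   0   0   0   0   0
  1   0   0   0   0   0   8   8   8   8   8   8   8
  2   0  12  12  12  12  12  20  20  20  20  20  20
  3   0  12  12  12  12  12  20  20  20  20  20  20
  4   0  12  12  12  18  18  20  20  20  26  26  26
  5   0  12  12  12  18  18  20  20  20  26  26  26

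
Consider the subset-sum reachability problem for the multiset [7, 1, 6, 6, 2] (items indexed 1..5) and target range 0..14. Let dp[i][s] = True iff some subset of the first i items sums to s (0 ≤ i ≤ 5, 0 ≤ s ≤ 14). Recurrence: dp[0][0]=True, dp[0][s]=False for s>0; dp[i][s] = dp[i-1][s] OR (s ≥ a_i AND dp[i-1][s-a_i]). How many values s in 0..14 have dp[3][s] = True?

i\s   0   1   2   3   4   5   6   7   8   9  10  11  12  13  14
  0   T   F   F   F   F   F   F   F   F   F   F   F   F   F   F
  1   T   F   F   F   F   F   F   T   F   F   F   F   F   F   F
  2   T   T   F   F   F   F   F   T   T   F   F   F   F   F   F
  3   T   T   F   F   F   F   T   T   T   F   F   F   F   T   T
  4   T   T   F   F   F   F   T   T   T   F   F   F   T   T   T
  5   T   T   T   T   F   F   T   T   T   T   T   F   T   T   T

7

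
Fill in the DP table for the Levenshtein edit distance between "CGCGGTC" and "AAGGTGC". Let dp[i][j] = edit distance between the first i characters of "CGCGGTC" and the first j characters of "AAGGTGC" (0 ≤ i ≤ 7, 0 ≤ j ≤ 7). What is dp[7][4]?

   ''  A  A  G  G  T  G  C
''  0  1  2  3  4  5  6  7
 C  1  1  2  3  4  5  6  6
 G  2  2  2  2  3  4  5  6
 C  3  3  3  3  3  4  5  5
 G  4  4  4  3  3  4  4  5
 G  5  5  5  4  3  4  4  5
 T  6  6  6  5  4  3  4  5
 C  7  7  7  6  5  4  4  4

5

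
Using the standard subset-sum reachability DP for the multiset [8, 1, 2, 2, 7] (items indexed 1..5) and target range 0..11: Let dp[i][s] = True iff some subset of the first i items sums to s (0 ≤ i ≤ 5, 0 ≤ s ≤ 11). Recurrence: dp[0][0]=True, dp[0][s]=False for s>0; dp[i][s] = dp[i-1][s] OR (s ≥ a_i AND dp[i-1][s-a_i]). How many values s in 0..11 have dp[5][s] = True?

11

i\s   0   1   2   3   4   5   6   7   8   9  10  11
  0   T   F   F   F   F   F   F   F   F   F   F   F
  1   T   F   F   F   F   F   F   F   T   F   F   F
  2   T   T   F   F   F   F   F   F   T   T   F   F
  3   T   T   T   T   F   F   F   F   T   T   T   T
  4   T   T   T   T   T   T   F   F   T   T   T   T
  5   T   T   T   T   T   T   F   T   T   T   T   T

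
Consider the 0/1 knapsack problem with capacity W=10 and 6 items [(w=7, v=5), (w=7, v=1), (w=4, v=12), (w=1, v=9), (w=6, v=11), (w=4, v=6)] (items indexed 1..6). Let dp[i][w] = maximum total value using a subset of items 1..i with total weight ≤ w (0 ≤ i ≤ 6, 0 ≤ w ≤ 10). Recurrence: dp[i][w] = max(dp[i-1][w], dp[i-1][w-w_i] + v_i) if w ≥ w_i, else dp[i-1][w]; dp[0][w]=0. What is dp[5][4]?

12

i\w   0   1   2   3   4   5   6   7   8   9  10
  0   0   0   0   0   0   0   0   0   0   0   0
  1   0   0   0   0   0   0   0   5   5   5   5
  2   0   0   0   0   0   0   0   5   5   5   5
  3   0   0   0   0  12  12  12  12  12  12  12
  4   0   9   9   9  12  21  21  21  21  21  21
  5   0   9   9   9  12  21  21  21  21  21  23
  6   0   9   9   9  12  21  21  21  21  27  27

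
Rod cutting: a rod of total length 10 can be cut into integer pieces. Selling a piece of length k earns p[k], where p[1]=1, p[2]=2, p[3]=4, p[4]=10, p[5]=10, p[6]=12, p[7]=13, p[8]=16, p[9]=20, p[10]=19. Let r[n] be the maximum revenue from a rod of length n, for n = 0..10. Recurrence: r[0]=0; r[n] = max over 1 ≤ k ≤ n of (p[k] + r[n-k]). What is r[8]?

20

   n    0    1    2    3    4    5    6    7    8    9   10
r[n]    0    1    2    4   10   11   12   14   20   21   22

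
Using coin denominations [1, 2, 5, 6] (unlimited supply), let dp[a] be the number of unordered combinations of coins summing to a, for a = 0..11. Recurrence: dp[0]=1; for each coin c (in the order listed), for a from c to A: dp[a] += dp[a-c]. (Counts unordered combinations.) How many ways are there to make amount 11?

after  coin     0     1     2     3     4     5     6     7     8     9    10    11
          1     1     1     1     1     1     1     1     1     1     1     1     1
          2     1     1     2     2     3     3     4     4     5     5     6     6
          5     1     1     2     2     3     4     5     6     7     8    10    11
          6     1     1     2     2     3     4     6     7     9    10    13    15

15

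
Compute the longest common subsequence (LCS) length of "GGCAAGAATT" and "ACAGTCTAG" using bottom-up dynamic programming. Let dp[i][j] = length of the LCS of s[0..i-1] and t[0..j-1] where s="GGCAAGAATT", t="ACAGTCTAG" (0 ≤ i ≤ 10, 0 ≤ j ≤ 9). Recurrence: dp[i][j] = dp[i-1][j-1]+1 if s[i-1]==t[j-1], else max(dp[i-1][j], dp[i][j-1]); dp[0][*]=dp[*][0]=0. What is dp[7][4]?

3

   ''  A  C  A  G  T  C  T  A  G
''  0  0  0  0  0  0  0  0  0  0
 G  0  0  0  0  1  1  1  1  1  1
 G  0  0  0  0  1  1  1  1  1  2
 C  0  0  1  1  1  1  2  2  2  2
 A  0  1  1  2  2  2  2  2  3  3
 A  0  1  1  2  2  2  2  2  3  3
 G  0  1  1  2  3  3  3  3  3  4
 A  0  1  1  2  3  3  3  3  4  4
 A  0  1  1  2  3  3  3  3  4  4
 T  0  1  1  2  3  4  4  4  4  4
 T  0  1  1  2  3  4  4  5  5  5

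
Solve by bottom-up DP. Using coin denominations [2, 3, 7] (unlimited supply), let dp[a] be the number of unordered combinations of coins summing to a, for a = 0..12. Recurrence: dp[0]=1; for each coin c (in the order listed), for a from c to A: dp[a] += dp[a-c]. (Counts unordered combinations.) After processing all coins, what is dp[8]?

2

after  coin     0     1     2     3     4     5     6     7     8     9    10    11    12
          2     1     0     1     0     1     0     1     0     1     0     1     0     1
          3     1     0     1     1     1     1     2     1     2     2     2     2     3
          7     1     0     1     1     1     1     2     2     2     3     3     3     4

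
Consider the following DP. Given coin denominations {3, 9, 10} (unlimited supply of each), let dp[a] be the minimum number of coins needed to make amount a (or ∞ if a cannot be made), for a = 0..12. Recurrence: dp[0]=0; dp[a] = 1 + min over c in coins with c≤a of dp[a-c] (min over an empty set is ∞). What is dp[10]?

1

 a  0  1  2  3  4  5  6  7  8  9 10 11 12
dp  0  -  -  1  -  -  2  -  -  1  1  -  2
(- denotes ∞ / unreachable)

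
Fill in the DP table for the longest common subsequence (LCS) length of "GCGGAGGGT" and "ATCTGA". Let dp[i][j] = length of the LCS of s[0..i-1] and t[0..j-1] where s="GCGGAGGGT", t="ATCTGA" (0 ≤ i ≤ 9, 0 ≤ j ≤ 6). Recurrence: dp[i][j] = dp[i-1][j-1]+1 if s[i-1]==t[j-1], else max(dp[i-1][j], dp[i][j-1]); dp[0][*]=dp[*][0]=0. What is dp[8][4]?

1

   ''  A  T  C  T  G  A
''  0  0  0  0  0  0  0
 G  0  0  0  0  0  1  1
 C  0  0  0  1  1  1  1
 G  0  0  0  1  1  2  2
 G  0  0  0  1  1  2  2
 A  0  1  1  1  1  2  3
 G  0  1  1  1  1  2  3
 G  0  1  1  1  1  2  3
 G  0  1  1  1  1  2  3
 T  0  1  2  2  2  2  3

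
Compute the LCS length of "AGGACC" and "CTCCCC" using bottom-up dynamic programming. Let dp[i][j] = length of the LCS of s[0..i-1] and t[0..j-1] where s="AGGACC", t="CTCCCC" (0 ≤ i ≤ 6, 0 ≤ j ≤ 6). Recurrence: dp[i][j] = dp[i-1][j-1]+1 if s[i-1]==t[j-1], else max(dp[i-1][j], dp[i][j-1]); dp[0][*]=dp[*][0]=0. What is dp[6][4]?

   ''  C  T  C  C  C  C
''  0  0  0  0  0  0  0
 A  0  0  0  0  0  0  0
 G  0  0  0  0  0  0  0
 G  0  0  0  0  0  0  0
 A  0  0  0  0  0  0  0
 C  0  1  1  1  1  1  1
 C  0  1  1  2  2  2  2

2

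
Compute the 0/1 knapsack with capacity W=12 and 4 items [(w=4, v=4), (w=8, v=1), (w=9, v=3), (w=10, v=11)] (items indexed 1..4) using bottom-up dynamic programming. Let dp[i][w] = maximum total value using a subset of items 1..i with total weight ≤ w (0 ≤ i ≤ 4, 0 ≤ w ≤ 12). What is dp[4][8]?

i\w   0   1   2   3   4   5   6   7   8   9  10  11  12
  0   0   0   0   0   0   0   0   0   0   0   0   0   0
  1   0   0   0   0   4   4   4   4   4   4   4   4   4
  2   0   0   0   0   4   4   4   4   4   4   4   4   5
  3   0   0   0   0   4   4   4   4   4   4   4   4   5
  4   0   0   0   0   4   4   4   4   4   4  11  11  11

4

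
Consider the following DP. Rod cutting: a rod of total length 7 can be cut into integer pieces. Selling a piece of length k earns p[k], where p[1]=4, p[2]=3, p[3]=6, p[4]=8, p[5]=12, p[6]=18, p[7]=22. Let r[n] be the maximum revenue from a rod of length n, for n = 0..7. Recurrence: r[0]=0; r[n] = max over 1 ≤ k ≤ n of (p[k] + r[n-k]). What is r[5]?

   n    0    1    2    3    4    5    6    7
r[n]    0    4    8   12   16   20   24   28

20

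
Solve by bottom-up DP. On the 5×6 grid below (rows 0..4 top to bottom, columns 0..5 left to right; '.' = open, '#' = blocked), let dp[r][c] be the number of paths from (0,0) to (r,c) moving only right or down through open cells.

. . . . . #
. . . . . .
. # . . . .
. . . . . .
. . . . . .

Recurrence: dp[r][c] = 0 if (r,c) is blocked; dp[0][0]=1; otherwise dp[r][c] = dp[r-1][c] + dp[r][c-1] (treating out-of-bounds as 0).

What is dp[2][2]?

r\c   0   1   2   3   4   5
  0   1   1   1   1   1   0
  1   1   2   3   4   5   5
  2   1   0   3   7  12  17
  3   1   1   4  11  23  40
  4   1   2   6  17  40  80

3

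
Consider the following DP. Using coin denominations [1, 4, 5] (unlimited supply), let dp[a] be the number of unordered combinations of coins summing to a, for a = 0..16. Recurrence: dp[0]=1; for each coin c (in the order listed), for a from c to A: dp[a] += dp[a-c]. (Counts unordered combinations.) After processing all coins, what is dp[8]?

after  coin     0     1     2     3     4     5     6     7     8     9    10    11    12    13    14    15    16
          1     1     1     1     1     1     1     1     1     1     1     1     1     1     1     1     1     1
          4     1     1     1     1     2     2     2     2     3     3     3     3     4     4     4     4     5
          5     1     1     1     1     2     3     3     3     4     5     6     6     7     8     9    10    11

4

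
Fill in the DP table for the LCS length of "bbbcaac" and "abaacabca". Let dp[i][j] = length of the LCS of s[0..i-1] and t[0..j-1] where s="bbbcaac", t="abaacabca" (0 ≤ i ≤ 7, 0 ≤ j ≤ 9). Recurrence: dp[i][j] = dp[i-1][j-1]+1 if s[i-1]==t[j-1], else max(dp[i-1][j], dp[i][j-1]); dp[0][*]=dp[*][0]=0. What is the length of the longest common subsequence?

4

   ''  a  b  a  a  c  a  b  c  a
''  0  0  0  0  0  0  0  0  0  0
 b  0  0  1  1  1  1  1  1  1  1
 b  0  0  1  1  1  1  1  2  2  2
 b  0  0  1  1  1  1  1  2  2  2
 c  0  0  1  1  1  2  2  2  3  3
 a  0  1  1  2  2  2  3  3  3  4
 a  0  1  1  2  3  3  3  3  3  4
 c  0  1  1  2  3  4  4  4  4  4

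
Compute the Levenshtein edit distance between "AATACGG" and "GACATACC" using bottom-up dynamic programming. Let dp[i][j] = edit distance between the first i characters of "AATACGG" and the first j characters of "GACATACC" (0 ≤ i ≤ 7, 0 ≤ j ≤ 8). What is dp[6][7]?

3

   ''  G  A  C  A  T  A  C  C
''  0  1  2  3  4  5  6  7  8
 A  1  1  1  2  3  4  5  6  7
 A  2  2  1  2  2  3  4  5  6
 T  3  3  2  2  3  2  3  4  5
 A  4  4  3  3  2  3  2  3  4
 C  5  5  4  3  3  3  3  2  3
 G  6  5  5  4  4  4  4  3  3
 G  7  6  6  5  5  5  5  4  4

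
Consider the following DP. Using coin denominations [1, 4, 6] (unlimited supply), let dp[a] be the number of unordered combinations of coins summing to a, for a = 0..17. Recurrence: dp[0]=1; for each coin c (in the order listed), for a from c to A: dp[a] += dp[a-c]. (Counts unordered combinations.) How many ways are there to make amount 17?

after  coin     0     1     2     3     4     5     6     7     8     9    10    11    12    13    14    15    16    17
          1     1     1     1     1     1     1     1     1     1     1     1     1     1     1     1     1     1     1
          4     1     1     1     1     2     2     2     2     3     3     3     3     4     4     4     4     5     5
          6     1     1     1     1     2     2     3     3     4     4     5     5     7     7     8     8    10    10

10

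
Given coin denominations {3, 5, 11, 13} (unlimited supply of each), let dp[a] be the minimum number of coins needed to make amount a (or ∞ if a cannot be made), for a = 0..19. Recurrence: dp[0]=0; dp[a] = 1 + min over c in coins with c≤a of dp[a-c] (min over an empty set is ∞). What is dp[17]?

 a  0  1  2  3  4  5  6  7  8  9 10 11 12 13 14 15 16 17 18 19
dp  0  -  -  1  -  1  2  -  2  3  2  1  4  1  2  3  2  3  2  3
(- denotes ∞ / unreachable)

3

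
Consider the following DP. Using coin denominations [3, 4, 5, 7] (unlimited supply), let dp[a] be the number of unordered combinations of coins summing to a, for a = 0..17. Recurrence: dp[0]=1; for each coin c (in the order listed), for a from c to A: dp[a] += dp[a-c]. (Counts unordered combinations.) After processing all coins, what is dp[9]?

after  coin     0     1     2     3     4     5     6     7     8     9    10    11    12    13    14    15    16    17
          3     1     0     0     1     0     0     1     0     0     1     0     0     1     0     0     1     0     0
          4     1     0     0     1     1     0     1     1     1     1     1     1     2     1     1     2     2     1
          5     1     0     0     1     1     1     1     1     2     2     2     2     3     3     3     4     4     4
          7     1     0     0     1     1     1     1     2     2     2     3     3     4     4     5     6     6     7

2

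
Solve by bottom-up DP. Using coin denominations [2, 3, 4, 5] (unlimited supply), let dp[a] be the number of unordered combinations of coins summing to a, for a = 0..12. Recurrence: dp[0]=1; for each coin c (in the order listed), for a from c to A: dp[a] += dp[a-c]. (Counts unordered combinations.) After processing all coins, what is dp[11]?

7

after  coin     0     1     2     3     4     5     6     7     8     9    10    11    12
          2     1     0     1     0     1     0     1     0     1     0     1     0     1
          3     1     0     1     1     1     1     2     1     2     2     2     2     3
          4     1     0     1     1     2     1     3     2     4     3     5     4     7
          5     1     0     1     1     2     2     3     3     5     5     7     7    10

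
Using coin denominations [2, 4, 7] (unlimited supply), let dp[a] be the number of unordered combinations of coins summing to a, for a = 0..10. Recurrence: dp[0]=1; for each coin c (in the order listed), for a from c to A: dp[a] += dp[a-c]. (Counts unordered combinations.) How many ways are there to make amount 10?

after  coin     0     1     2     3     4     5     6     7     8     9    10
          2     1     0     1     0     1     0     1     0     1     0     1
          4     1     0     1     0     2     0     2     0     3     0     3
          7     1     0     1     0     2     0     2     1     3     1     3

3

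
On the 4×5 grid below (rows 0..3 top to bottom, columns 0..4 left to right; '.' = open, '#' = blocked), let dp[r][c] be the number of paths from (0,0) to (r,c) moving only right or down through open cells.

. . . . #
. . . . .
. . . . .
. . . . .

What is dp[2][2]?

6

r\c   0   1   2   3   4
  0   1   1   1   1   0
  1   1   2   3   4   4
  2   1   3   6  10  14
  3   1   4  10  20  34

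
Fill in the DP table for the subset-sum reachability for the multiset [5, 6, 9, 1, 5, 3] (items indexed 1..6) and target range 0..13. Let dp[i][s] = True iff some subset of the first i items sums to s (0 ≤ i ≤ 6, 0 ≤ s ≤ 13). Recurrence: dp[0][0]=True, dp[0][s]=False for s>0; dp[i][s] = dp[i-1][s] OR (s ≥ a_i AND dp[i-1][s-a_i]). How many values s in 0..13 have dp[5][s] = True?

i\s   0   1   2   3   4   5   6   7   8   9  10  11  12  13
  0   T   F   F   F   F   F   F   F   F   F   F   F   F   F
  1   T   F   F   F   F   T   F   F   F   F   F   F   F   F
  2   T   F   F   F   F   T   T   F   F   F   F   T   F   F
  3   T   F   F   F   F   T   T   F   F   T   F   T   F   F
  4   T   T   F   F   F   T   T   T   F   T   T   T   T   F
  5   T   T   F   F   F   T   T   T   F   T   T   T   T   F
  6   T   T   F   T   T   T   T   T   T   T   T   T   T   T

9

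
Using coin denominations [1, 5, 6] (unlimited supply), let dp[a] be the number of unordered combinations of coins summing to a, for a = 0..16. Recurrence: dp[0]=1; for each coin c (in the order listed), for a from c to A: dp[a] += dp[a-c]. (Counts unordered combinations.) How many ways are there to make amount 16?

after  coin     0     1     2     3     4     5     6     7     8     9    10    11    12    13    14    15    16
          1     1     1     1     1     1     1     1     1     1     1     1     1     1     1     1     1     1
          5     1     1     1     1     1     2     2     2     2     2     3     3     3     3     3     4     4
          6     1     1     1     1     1     2     3     3     3     3     4     5     6     6     6     7     8

8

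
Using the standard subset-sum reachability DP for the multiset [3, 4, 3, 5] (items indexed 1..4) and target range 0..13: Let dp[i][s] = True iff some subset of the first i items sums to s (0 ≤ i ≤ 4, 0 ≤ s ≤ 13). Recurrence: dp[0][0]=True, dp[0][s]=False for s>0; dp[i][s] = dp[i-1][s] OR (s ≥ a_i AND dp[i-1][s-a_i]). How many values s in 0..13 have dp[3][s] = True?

6

i\s   0   1   2   3   4   5   6   7   8   9  10  11  12  13
  0   T   F   F   F   F   F   F   F   F   F   F   F   F   F
  1   T   F   F   T   F   F   F   F   F   F   F   F   F   F
  2   T   F   F   T   T   F   F   T   F   F   F   F   F   F
  3   T   F   F   T   T   F   T   T   F   F   T   F   F   F
  4   T   F   F   T   T   T   T   T   T   T   T   T   T   F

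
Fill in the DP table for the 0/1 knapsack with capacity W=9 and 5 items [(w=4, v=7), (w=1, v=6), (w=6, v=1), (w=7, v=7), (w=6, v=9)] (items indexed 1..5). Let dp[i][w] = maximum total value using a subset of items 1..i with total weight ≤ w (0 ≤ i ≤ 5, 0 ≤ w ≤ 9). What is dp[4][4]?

7

i\w   0   1   2   3   4   5   6   7   8   9
  0   0   0   0   0   0   0   0   0   0   0
  1   0   0   0   0   7   7   7   7   7   7
  2   0   6   6   6   7  13  13  13  13  13
  3   0   6   6   6   7  13  13  13  13  13
  4   0   6   6   6   7  13  13  13  13  13
  5   0   6   6   6   7  13  13  15  15  15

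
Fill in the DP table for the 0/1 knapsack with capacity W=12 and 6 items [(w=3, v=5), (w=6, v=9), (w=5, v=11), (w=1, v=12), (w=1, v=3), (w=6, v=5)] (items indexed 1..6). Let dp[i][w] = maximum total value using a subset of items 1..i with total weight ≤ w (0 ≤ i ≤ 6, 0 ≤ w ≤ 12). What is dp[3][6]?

i\w   0   1   2   3   4   5   6   7   8   9  10  11  12
  0   0   0   0   0   0   0   0   0   0   0   0   0   0
  1   0   0   0   5   5   5   5   5   5   5   5   5   5
  2   0   0   0   5   5   5   9   9   9  14  14  14  14
  3   0   0   0   5   5  11  11  11  16  16  16  20  20
  4   0  12  12  12  17  17  23  23  23  28  28  28  32
  5   0  12  15  15  17  20  23  26  26  28  31  31  32
  6   0  12  15  15  17  20  23  26  26  28  31  31  32

11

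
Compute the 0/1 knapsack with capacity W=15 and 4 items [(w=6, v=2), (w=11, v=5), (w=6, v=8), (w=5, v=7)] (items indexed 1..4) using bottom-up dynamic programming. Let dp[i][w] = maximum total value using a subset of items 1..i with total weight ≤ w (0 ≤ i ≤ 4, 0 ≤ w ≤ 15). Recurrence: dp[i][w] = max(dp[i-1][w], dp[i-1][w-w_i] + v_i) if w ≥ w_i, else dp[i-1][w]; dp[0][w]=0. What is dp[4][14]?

15

i\w   0   1   2   3   4   5   6   7   8   9  10  11  12  13  14  15
  0   0   0   0   0   0   0   0   0   0   0   0   0   0   0   0   0
  1   0   0   0   0   0   0   2   2   2   2   2   2   2   2   2   2
  2   0   0   0   0   0   0   2   2   2   2   2   5   5   5   5   5
  3   0   0   0   0   0   0   8   8   8   8   8   8  10  10  10  10
  4   0   0   0   0   0   7   8   8   8   8   8  15  15  15  15  15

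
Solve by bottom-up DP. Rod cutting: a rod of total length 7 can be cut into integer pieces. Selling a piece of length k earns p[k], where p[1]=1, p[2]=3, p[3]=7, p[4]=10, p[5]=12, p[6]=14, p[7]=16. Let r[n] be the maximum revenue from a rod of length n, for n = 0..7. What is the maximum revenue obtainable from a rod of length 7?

   n    0    1    2    3    4    5    6    7
r[n]    0    1    3    7   10   12   14   17

17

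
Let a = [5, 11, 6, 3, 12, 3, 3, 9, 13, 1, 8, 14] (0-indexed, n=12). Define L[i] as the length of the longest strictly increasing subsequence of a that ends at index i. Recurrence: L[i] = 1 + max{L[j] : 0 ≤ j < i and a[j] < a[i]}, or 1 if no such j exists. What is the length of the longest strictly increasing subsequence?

   i    0    1    2    3    4    5    6    7    8    9   10   11
a[i]    5   11    6    3   12    3    3    9   13    1    8   14
L[i]    1    2    2    1    3    1    1    3    4    1    3    5

5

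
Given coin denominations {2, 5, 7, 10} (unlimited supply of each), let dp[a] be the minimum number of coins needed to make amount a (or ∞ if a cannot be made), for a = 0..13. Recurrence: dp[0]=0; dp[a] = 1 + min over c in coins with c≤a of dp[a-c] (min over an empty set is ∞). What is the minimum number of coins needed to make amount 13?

 a  0  1  2  3  4  5  6  7  8  9 10 11 12 13
dp  0  -  1  -  2  1  3  1  4  2  1  3  2  4
(- denotes ∞ / unreachable)

4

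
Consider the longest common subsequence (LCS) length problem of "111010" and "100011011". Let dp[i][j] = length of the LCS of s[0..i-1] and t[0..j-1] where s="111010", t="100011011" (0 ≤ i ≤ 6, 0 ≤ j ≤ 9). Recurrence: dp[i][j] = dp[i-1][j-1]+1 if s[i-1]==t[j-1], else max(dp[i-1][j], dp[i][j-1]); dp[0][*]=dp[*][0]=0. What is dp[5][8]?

   ''  1  0  0  0  1  1  0  1  1
''  0  0  0  0  0  0  0  0  0  0
 1  0  1  1  1  1  1  1  1  1  1
 1  0  1  1  1  1  2  2  2  2  2
 1  0  1  1  1  1  2  3  3  3  3
 0  0  1  2  2  2  2  3  4  4  4
 1  0  1  2  2  2  3  3  4  5  5
 0  0  1  2  3  3  3  3  4  5  5

5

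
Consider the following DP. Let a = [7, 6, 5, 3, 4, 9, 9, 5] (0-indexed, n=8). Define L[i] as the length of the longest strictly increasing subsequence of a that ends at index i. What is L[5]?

3

   i    0    1    2    3    4    5    6    7
a[i]    7    6    5    3    4    9    9    5
L[i]    1    1    1    1    2    3    3    3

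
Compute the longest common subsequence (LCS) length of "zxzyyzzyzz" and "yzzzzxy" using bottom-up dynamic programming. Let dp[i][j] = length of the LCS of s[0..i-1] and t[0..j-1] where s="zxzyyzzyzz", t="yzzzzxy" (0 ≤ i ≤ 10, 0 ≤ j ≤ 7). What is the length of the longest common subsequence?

5

   ''  y  z  z  z  z  x  y
''  0  0  0  0  0  0  0  0
 z  0  0  1  1  1  1  1  1
 x  0  0  1  1  1  1  2  2
 z  0  0  1  2  2  2  2  2
 y  0  1  1  2  2  2  2  3
 y  0  1  1  2  2  2  2  3
 z  0  1  2  2  3  3  3  3
 z  0  1  2  3  3  4  4  4
 y  0  1  2  3  3  4  4  5
 z  0  1  2  3  4  4  4  5
 z  0  1  2  3  4  5  5  5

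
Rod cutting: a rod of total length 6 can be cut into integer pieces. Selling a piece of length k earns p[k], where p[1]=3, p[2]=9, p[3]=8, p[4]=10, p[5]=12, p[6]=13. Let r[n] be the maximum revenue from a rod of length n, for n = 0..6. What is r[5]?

   n    0    1    2    3    4    5    6
r[n]    0    3    9   12   18   21   27

21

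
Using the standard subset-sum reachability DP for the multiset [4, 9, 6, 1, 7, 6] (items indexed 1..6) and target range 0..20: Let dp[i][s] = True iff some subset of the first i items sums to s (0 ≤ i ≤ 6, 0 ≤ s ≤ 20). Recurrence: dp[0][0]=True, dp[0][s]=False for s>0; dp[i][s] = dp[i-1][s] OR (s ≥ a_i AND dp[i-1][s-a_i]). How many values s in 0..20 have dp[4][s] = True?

i\s   0   1   2   3   4   5   6   7   8   9  10  11  12  13  14  15  16  17  18  19  20
  0   T   F   F   F   F   F   F   F   F   F   F   F   F   F   F   F   F   F   F   F   F
  1   T   F   F   F   T   F   F   F   F   F   F   F   F   F   F   F   F   F   F   F   F
  2   T   F   F   F   T   F   F   F   F   T   F   F   F   T   F   F   F   F   F   F   F
  3   T   F   F   F   T   F   T   F   F   T   T   F   F   T   F   T   F   F   F   T   F
  4   T   T   F   F   T   T   T   T   F   T   T   T   F   T   T   T   T   F   F   T   T
  5   T   T   F   F   T   T   T   T   T   T   T   T   T   T   T   T   T   T   T   T   T
  6   T   T   F   F   T   T   T   T   T   T   T   T   T   T   T   T   T   T   T   T   T

15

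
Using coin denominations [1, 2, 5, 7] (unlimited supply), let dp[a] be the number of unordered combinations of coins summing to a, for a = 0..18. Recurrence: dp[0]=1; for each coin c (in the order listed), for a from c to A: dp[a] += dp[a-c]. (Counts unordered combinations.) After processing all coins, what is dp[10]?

after  coin     0     1     2     3     4     5     6     7     8     9    10    11    12    13    14    15    16    17    18
          1     1     1     1     1     1     1     1     1     1     1     1     1     1     1     1     1     1     1     1
          2     1     1     2     2     3     3     4     4     5     5     6     6     7     7     8     8     9     9    10
          5     1     1     2     2     3     4     5     6     7     8    10    11    13    14    16    18    20    22    24
          7     1     1     2     2     3     4     5     7     8    10    12    14    17    19    23    26    30    34    38

12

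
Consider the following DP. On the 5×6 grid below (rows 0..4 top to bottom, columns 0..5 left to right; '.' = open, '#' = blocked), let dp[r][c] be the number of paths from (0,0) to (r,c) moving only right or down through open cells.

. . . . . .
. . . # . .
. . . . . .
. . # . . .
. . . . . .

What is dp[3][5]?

22

r\c   0   1   2   3   4   5
  0   1   1   1   1   1   1
  1   1   2   3   0   1   2
  2   1   3   6   6   7   9
  3   1   4   0   6  13  22
  4   1   5   5  11  24  46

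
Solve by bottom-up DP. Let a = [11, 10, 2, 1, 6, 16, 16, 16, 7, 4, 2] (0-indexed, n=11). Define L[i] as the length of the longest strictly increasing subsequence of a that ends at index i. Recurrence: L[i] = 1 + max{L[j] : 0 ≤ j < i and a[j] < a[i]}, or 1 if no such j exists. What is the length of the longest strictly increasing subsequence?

3

   i    0    1    2    3    4    5    6    7    8    9   10
a[i]   11   10    2    1    6   16   16   16    7    4    2
L[i]    1    1    1    1    2    3    3    3    3    2    2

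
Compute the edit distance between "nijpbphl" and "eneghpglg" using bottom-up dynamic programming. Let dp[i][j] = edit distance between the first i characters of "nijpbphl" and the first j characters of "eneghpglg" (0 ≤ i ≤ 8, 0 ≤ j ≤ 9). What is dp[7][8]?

   ''  e  n  e  g  h  p  g  l  g
''  0  1  2  3  4  5  6  7  8  9
 n  1  1  1  2  3  4  5  6  7  8
 i  2  2  2  2  3  4  5  6  7  8
 j  3  3  3  3  3  4  5  6  7  8
 p  4  4  4  4  4  4  4  5  6  7
 b  5  5  5  5  5  5  5  5  6  7
 p  6  6  6  6  6  6  5  6  6  7
 h  7  7  7  7  7  6  6  6  7  7
 l  8  8  8  8  8  7  7  7  6  7

7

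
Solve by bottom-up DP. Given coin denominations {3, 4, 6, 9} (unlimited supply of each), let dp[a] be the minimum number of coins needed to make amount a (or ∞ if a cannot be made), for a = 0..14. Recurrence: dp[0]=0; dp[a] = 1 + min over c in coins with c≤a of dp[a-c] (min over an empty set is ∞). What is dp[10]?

 a  0  1  2  3  4  5  6  7  8  9 10 11 12 13 14
dp  0  -  -  1  1  -  1  2  2  1  2  3  2  2  3
(- denotes ∞ / unreachable)

2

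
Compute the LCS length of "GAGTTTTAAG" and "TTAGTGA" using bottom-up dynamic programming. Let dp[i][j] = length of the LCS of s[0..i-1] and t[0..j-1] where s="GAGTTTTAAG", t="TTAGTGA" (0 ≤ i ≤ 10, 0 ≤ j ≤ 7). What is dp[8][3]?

   ''  T  T  A  G  T  G  A
''  0  0  0  0  0  0  0  0
 G  0  0  0  0  1  1  1  1
 A  0  0  0  1  1  1  1  2
 G  0  0  0  1  2  2  2  2
 T  0  1  1  1  2  3  3  3
 T  0  1  2  2  2  3  3  3
 T  0  1  2  2  2  3  3  3
 T  0  1  2  2  2  3  3  3
 A  0  1  2  3  3  3  3  4
 A  0  1  2  3  3  3  3  4
 G  0  1  2  3  4  4  4  4

3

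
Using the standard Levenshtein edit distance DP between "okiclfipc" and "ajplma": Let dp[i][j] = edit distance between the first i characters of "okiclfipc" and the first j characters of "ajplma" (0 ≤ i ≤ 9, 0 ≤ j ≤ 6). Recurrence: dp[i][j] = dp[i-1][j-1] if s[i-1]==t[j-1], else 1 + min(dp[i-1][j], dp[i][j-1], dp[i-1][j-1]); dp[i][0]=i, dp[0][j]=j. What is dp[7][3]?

   ''  a  j  p  l  m  a
''  0  1  2  3  4  5  6
 o  1  1  2  3  4  5  6
 k  2  2  2  3  4  5  6
 i  3  3  3  3  4  5  6
 c  4  4  4  4  4  5  6
 l  5  5  5  5  4  5  6
 f  6  6  6  6  5  5  6
 i  7  7  7  7  6  6  6
 p  8  8  8  7  7  7  7
 c  9  9  9  8  8  8  8

7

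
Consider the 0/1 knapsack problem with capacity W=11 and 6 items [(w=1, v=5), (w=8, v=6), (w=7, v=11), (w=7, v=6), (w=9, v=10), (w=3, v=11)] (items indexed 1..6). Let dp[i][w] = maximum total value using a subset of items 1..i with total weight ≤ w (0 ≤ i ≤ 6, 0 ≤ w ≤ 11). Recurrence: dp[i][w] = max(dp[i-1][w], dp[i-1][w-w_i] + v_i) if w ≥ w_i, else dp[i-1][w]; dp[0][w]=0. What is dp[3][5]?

i\w   0   1   2   3   4   5   6   7   8   9  10  11
  0   0   0   0   0   0   0   0   0   0   0   0   0
  1   0   5   5   5   5   5   5   5   5   5   5   5
  2   0   5   5   5   5   5   5   5   6  11  11  11
  3   0   5   5   5   5   5   5  11  16  16  16  16
  4   0   5   5   5   5   5   5  11  16  16  16  16
  5   0   5   5   5   5   5   5  11  16  16  16  16
  6   0   5   5  11  16  16  16  16  16  16  22  27

5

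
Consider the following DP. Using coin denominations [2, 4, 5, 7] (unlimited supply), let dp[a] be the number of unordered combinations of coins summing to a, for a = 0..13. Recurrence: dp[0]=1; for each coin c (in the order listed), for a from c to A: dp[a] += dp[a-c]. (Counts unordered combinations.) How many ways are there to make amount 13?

after  coin     0     1     2     3     4     5     6     7     8     9    10    11    12    13
          2     1     0     1     0     1     0     1     0     1     0     1     0     1     0
          4     1     0     1     0     2     0     2     0     3     0     3     0     4     0
          5     1     0     1     0     2     1     2     1     3     2     4     2     5     3
          7     1     0     1     0     2     1     2     2     3     3     4     4     6     5

5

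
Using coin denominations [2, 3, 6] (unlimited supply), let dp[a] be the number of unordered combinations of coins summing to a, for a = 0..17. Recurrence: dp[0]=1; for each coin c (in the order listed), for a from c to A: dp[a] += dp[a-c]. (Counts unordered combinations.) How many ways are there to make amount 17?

6

after  coin     0     1     2     3     4     5     6     7     8     9    10    11    12    13    14    15    16    17
          2     1     0     1     0     1     0     1     0     1     0     1     0     1     0     1     0     1     0
          3     1     0     1     1     1     1     2     1     2     2     2     2     3     2     3     3     3     3
          6     1     0     1     1     1     1     3     1     3     3     3     3     6     3     6     6     6     6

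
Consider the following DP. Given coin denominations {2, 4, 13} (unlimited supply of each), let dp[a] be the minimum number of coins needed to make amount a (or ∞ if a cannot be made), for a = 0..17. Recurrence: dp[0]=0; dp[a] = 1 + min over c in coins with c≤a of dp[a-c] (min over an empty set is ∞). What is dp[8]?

 a  0  1  2  3  4  5  6  7  8  9 10 11 12 13 14 15 16 17
dp  0  -  1  -  1  -  2  -  2  -  3  -  3  1  4  2  4  2
(- denotes ∞ / unreachable)

2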